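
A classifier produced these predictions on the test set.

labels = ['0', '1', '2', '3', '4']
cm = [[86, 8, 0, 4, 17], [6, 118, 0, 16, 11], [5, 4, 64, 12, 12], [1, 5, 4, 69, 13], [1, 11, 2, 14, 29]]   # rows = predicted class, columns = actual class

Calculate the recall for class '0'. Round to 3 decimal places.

Take TP from the diagonal, FP from the rest of the '0' prediction marginal, FN from the rest of the '0' actual marginal.
recall = TP/(TP+FN).
0: TP=86, FN=6+5+1+1=13 → 86/99 = 0.8687

0.869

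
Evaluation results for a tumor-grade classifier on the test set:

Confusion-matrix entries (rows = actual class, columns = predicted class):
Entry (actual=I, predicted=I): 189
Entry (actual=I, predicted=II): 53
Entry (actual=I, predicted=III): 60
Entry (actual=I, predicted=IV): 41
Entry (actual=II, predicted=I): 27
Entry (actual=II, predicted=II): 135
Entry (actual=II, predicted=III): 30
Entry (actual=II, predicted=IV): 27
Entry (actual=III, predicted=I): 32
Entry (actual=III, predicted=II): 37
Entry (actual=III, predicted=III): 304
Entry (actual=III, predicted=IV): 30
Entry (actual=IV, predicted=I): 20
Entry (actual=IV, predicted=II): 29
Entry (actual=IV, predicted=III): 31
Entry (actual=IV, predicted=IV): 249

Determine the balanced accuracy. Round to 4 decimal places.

0.6697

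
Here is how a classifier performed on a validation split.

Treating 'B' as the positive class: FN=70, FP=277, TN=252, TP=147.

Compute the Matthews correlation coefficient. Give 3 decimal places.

MCC = (TP·TN − FP·FN) / √((TP+FP)(TP+FN)(TN+FP)(TN+FN))
Numerator = 147·252 − 277·70 = 17654
Denominator = √(424·217·529·322) = √15672458704 = 125189.6909
MCC = 17654 / 125189.6909 = 0.141

0.141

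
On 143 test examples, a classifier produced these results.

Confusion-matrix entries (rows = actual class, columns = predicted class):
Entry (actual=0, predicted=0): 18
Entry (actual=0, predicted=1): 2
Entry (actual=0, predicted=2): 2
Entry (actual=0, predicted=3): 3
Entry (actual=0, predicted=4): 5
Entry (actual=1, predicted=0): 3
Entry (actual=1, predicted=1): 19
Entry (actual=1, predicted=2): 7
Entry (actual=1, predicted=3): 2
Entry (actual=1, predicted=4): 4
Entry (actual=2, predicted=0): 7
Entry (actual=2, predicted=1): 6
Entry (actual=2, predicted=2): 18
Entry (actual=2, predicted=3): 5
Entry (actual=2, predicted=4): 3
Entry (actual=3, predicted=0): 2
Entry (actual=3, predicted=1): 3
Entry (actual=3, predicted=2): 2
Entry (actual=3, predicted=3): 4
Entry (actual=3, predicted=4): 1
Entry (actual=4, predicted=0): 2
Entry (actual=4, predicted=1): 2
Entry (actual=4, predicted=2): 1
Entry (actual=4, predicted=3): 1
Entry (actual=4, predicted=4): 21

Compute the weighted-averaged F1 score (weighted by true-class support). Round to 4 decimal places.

Per-class F1 score (2·TP/(2·TP+FP+FN)):
  0: TP=18, FP=3+7+2+2=14, FN=2+2+3+5=12 → 36/62 = 0.58065
  1: TP=19, FP=2+6+3+2=13, FN=3+7+2+4=16 → 38/67 = 0.56716
  2: TP=18, FP=2+7+2+1=12, FN=7+6+5+3=21 → 36/69 = 0.52174
  3: TP=4, FP=3+2+5+1=11, FN=2+3+2+1=8 → 8/27 = 0.29630
  4: TP=21, FP=5+4+3+1=13, FN=2+2+1+1=6 → 42/61 = 0.68852
Weighted-F1 score = Σ (supportᵢ/N)·F1 scoreᵢ with N=143: (30/143)·0.58065 + (35/143)·0.56716 + (39/143)·0.52174 + (12/143)·0.29630 + (27/143)·0.68852 = 0.5578

0.5578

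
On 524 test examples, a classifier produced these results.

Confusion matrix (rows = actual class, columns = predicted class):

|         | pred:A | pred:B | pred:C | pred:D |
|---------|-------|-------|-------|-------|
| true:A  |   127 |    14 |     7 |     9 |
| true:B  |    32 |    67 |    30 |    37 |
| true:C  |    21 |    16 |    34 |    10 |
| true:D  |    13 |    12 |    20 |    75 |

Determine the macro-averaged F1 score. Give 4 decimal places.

0.5515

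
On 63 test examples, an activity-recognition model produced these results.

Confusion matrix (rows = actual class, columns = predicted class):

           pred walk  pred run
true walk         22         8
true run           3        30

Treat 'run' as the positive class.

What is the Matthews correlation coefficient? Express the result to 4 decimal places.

MCC = (TP·TN − FP·FN) / √((TP+FP)(TP+FN)(TN+FP)(TN+FN))
Numerator = 30·22 − 8·3 = 636
Denominator = √(38·33·30·25) = √940500 = 969.7938
MCC = 636 / 969.7938 = 0.6558

0.6558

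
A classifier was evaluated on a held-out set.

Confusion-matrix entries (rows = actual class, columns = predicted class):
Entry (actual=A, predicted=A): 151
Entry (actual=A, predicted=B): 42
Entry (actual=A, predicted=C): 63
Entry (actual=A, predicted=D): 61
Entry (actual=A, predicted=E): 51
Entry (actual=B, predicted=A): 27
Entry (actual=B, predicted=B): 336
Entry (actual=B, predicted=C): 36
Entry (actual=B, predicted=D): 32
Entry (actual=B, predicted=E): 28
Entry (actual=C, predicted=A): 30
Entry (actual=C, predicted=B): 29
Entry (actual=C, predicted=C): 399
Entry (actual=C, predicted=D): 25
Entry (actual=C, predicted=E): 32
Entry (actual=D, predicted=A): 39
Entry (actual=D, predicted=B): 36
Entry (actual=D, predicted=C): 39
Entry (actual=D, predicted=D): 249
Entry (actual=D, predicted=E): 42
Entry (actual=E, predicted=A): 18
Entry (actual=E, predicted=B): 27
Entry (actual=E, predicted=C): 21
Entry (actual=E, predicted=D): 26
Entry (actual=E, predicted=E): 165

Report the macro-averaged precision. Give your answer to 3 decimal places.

0.630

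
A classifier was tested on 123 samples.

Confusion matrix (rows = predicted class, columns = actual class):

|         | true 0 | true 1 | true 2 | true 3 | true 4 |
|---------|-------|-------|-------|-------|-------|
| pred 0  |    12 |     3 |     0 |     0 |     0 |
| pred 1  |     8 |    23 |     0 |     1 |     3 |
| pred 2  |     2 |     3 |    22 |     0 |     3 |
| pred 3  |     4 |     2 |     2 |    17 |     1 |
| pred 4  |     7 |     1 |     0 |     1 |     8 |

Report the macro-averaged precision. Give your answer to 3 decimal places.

Per-class precision (TP/(TP+FP)):
  0: TP=12, FP=3+0+0+0=3 → 12/15 = 0.8000
  1: TP=23, FP=8+0+1+3=12 → 23/35 = 0.6571
  2: TP=22, FP=2+3+0+3=8 → 22/30 = 0.7333
  3: TP=17, FP=4+2+2+1=9 → 17/26 = 0.6538
  4: TP=8, FP=7+1+0+1=9 → 8/17 = 0.4706
Macro-precision = mean = (0.8000 + 0.6571 + 0.7333 + 0.6538 + 0.4706) / 5 = 0.663

0.663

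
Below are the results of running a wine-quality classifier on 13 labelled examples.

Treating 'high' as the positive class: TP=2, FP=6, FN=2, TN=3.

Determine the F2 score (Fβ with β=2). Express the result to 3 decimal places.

0.417

Fβ = (1+β²)·TP / ((1+β²)·TP + β²·FN + FP), with β²=4
= 5·2 / (5·2 + 4·2 + 6) = 0.417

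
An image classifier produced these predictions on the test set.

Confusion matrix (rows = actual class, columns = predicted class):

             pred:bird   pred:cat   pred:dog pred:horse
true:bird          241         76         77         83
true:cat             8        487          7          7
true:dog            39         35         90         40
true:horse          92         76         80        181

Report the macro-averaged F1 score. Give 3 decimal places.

0.567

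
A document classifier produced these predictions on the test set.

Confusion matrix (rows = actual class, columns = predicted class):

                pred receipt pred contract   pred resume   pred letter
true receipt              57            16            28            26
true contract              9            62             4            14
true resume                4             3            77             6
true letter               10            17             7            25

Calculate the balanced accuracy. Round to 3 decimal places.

0.606

Balanced accuracy = mean of per-class recall.
  receipt: recall = 57/127 = 0.4488
  contract: recall = 62/89 = 0.6966
  resume: recall = 77/90 = 0.8556
  letter: recall = 25/59 = 0.4237
Mean = (0.4488 + 0.6966 + 0.8556 + 0.4237) / 4 = 0.606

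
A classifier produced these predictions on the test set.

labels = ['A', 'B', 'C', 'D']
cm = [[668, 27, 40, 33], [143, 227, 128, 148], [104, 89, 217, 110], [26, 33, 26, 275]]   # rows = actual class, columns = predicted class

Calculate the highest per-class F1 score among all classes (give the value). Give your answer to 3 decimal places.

Per-class F1 score (2·TP/(2·TP+FP+FN)):
  A: TP=668, FP=143+104+26=273, FN=27+40+33=100 → 1336/1709 = 0.7817
  B: TP=227, FP=27+89+33=149, FN=143+128+148=419 → 454/1022 = 0.4442
  C: TP=217, FP=40+128+26=194, FN=104+89+110=303 → 434/931 = 0.4662
  D: TP=275, FP=33+148+110=291, FN=26+33+26=85 → 550/926 = 0.5940
Highest is class 'A' with F1 score = 0.782.

0.782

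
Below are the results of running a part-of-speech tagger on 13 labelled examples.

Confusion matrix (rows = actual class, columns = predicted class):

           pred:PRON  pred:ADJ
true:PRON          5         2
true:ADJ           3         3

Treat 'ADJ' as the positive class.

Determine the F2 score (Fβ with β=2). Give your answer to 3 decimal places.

Fβ = (1+β²)·TP / ((1+β²)·TP + β²·FN + FP), with β²=4
= 5·3 / (5·3 + 4·3 + 2) = 0.517

0.517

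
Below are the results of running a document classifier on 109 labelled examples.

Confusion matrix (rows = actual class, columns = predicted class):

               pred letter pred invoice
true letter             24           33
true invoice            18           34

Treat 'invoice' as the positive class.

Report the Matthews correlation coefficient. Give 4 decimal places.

MCC = (TP·TN − FP·FN) / √((TP+FP)(TP+FN)(TN+FP)(TN+FN))
Numerator = 34·24 − 33·18 = 222
Denominator = √(67·52·57·42) = √8340696 = 2888.0263
MCC = 222 / 2888.0263 = 0.0769

0.0769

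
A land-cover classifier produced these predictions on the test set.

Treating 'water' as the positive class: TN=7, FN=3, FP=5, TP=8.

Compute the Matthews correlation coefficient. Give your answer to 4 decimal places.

0.3130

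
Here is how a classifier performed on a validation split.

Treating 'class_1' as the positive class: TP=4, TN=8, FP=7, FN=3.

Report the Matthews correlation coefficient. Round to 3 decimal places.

0.098

MCC = (TP·TN − FP·FN) / √((TP+FP)(TP+FN)(TN+FP)(TN+FN))
Numerator = 4·8 − 7·3 = 11
Denominator = √(11·7·15·11) = √12705 = 112.7165
MCC = 11 / 112.7165 = 0.098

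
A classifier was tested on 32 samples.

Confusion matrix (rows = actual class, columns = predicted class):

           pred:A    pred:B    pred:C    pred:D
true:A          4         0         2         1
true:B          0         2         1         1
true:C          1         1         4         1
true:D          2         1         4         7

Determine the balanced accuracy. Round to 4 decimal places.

0.5357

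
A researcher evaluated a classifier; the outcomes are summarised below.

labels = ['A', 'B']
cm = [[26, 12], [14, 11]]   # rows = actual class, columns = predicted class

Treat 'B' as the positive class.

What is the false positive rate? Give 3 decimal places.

FPR = FP/(FP+TN) = 12/(12+26) = 0.316

0.316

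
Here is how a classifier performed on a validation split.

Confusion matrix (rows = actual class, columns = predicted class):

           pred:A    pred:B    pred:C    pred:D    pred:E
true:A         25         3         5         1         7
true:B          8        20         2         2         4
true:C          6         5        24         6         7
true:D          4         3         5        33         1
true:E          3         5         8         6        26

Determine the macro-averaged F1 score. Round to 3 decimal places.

Per-class F1 score (2·TP/(2·TP+FP+FN)):
  A: TP=25, FP=8+6+4+3=21, FN=3+5+1+7=16 → 50/87 = 0.5747
  B: TP=20, FP=3+5+3+5=16, FN=8+2+2+4=16 → 40/72 = 0.5556
  C: TP=24, FP=5+2+5+8=20, FN=6+5+6+7=24 → 48/92 = 0.5217
  D: TP=33, FP=1+2+6+6=15, FN=4+3+5+1=13 → 66/94 = 0.7021
  E: TP=26, FP=7+4+7+1=19, FN=3+5+8+6=22 → 52/93 = 0.5591
Macro-F1 score = mean = (0.5747 + 0.5556 + 0.5217 + 0.7021 + 0.5591) / 5 = 0.583

0.583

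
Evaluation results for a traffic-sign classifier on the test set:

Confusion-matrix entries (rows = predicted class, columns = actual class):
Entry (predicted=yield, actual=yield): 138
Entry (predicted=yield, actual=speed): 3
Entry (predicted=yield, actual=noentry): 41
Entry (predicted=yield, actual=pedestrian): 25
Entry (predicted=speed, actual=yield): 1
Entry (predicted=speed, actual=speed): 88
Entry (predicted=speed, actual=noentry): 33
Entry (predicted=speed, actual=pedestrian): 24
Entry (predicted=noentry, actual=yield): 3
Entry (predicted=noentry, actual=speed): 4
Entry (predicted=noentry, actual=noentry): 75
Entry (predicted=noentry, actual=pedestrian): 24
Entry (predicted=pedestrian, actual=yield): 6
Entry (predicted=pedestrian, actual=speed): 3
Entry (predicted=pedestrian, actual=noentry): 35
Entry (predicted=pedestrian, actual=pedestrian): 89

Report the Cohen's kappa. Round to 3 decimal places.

0.548

Observed agreement pₒ = trace/N = 390/592 = 0.6588
Expected agreement pₑ = Σ (rowᵢ·colᵢ)/N² = (148·207 + 98·146 + 184·106 + 162·133)/592² = 0.2454
κ = (pₒ − pₑ)/(1 − pₑ) = (0.6588 − 0.2454)/(1 − 0.2454) = 0.548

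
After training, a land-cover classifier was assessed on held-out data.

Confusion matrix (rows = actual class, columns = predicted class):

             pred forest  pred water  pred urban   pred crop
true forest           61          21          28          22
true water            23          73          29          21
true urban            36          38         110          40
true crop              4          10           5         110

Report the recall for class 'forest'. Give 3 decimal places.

recall = TP/(TP+FN).
forest: TP=61, FN=21+28+22=71 → 61/132 = 0.4621

0.462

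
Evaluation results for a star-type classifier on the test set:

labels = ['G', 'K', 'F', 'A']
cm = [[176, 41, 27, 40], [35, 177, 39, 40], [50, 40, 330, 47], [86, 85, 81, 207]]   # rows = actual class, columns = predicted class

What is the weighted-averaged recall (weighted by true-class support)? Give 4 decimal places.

0.5929

Per-class recall (TP/(TP+FN)):
  G: TP=176, FN=41+27+40=108 → 176/284 = 0.61972
  K: TP=177, FN=35+39+40=114 → 177/291 = 0.60825
  F: TP=330, FN=50+40+47=137 → 330/467 = 0.70664
  A: TP=207, FN=86+85+81=252 → 207/459 = 0.45098
Weighted-recall = Σ (supportᵢ/N)·recallᵢ with N=1501: (284/1501)·0.61972 + (291/1501)·0.60825 + (467/1501)·0.70664 + (459/1501)·0.45098 = 0.5929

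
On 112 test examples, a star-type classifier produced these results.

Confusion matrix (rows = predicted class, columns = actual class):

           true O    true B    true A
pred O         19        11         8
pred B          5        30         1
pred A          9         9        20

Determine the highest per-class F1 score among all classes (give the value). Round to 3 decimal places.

0.698

Per-class F1 score (2·TP/(2·TP+FP+FN)):
  O: TP=19, FP=11+8=19, FN=5+9=14 → 38/71 = 0.5352
  B: TP=30, FP=5+1=6, FN=11+9=20 → 60/86 = 0.6977
  A: TP=20, FP=9+9=18, FN=8+1=9 → 40/67 = 0.5970
Highest is class 'B' with F1 score = 0.698.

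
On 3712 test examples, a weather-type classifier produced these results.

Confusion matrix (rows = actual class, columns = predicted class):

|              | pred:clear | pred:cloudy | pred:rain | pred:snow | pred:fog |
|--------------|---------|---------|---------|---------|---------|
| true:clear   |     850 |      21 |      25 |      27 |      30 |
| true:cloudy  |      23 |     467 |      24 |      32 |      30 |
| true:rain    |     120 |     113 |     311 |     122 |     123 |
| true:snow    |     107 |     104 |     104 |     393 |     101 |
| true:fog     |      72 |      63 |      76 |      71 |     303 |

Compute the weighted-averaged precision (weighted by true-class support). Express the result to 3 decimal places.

Per-class precision (TP/(TP+FP)):
  clear: TP=850, FP=23+120+107+72=322 → 850/1172 = 0.7253
  cloudy: TP=467, FP=21+113+104+63=301 → 467/768 = 0.6081
  rain: TP=311, FP=25+24+104+76=229 → 311/540 = 0.5759
  snow: TP=393, FP=27+32+122+71=252 → 393/645 = 0.6093
  fog: TP=303, FP=30+30+123+101=284 → 303/587 = 0.5162
Weighted-precision = Σ (supportᵢ/N)·precisionᵢ with N=3712: (953/3712)·0.7253 + (576/3712)·0.6081 + (789/3712)·0.5759 + (809/3712)·0.6093 + (585/3712)·0.5162 = 0.617

0.617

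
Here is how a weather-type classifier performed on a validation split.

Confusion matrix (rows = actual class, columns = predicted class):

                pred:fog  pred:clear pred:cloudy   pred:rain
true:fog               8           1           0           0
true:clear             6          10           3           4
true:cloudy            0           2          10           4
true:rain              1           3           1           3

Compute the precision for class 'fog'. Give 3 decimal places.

Treat 'fog' as positive and all other classes as negative.
precision = TP/(TP+FP).
fog: TP=8, FP=6+0+1=7 → 8/15 = 0.5333

0.533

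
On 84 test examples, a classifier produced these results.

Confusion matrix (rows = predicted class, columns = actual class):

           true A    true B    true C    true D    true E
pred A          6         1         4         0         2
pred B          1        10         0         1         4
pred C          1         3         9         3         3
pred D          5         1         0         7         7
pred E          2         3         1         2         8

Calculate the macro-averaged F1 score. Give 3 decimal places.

0.477

Per-class F1 score (2·TP/(2·TP+FP+FN)):
  A: TP=6, FP=1+4+0+2=7, FN=1+1+5+2=9 → 12/28 = 0.4286
  B: TP=10, FP=1+0+1+4=6, FN=1+3+1+3=8 → 20/34 = 0.5882
  C: TP=9, FP=1+3+3+3=10, FN=4+0+0+1=5 → 18/33 = 0.5455
  D: TP=7, FP=5+1+0+7=13, FN=0+1+3+2=6 → 14/33 = 0.4242
  E: TP=8, FP=2+3+1+2=8, FN=2+4+3+7=16 → 16/40 = 0.4000
Macro-F1 score = mean = (0.4286 + 0.5882 + 0.5455 + 0.4242 + 0.4000) / 5 = 0.477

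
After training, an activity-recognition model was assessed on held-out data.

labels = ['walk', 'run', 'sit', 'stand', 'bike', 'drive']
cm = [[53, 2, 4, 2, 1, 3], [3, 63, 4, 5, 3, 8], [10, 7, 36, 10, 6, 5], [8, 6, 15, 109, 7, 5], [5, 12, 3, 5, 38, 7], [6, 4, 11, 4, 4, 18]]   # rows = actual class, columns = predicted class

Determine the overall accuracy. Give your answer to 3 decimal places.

0.644

Accuracy = trace / total = (53+63+36+109+38+18=317) / 492 = 317/492 = 0.644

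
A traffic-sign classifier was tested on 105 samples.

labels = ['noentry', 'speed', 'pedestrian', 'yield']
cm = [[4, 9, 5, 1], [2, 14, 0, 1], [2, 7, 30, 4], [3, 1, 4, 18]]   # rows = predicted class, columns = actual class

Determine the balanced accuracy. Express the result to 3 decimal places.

0.584

Balanced accuracy = mean of per-class recall.
  noentry: recall = 4/11 = 0.3636
  speed: recall = 14/31 = 0.4516
  pedestrian: recall = 30/39 = 0.7692
  yield: recall = 18/24 = 0.7500
Mean = (0.3636 + 0.4516 + 0.7692 + 0.7500) / 4 = 0.584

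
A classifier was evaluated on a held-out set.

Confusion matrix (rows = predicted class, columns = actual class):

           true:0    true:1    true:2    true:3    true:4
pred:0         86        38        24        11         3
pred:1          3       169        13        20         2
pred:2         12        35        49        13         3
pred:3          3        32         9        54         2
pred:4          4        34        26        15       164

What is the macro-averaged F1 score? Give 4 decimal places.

0.6015

Per-class F1 score (2·TP/(2·TP+FP+FN)):
  0: TP=86, FP=38+24+11+3=76, FN=3+12+3+4=22 → 172/270 = 0.63704
  1: TP=169, FP=3+13+20+2=38, FN=38+35+32+34=139 → 338/515 = 0.65631
  2: TP=49, FP=12+35+13+3=63, FN=24+13+9+26=72 → 98/233 = 0.42060
  3: TP=54, FP=3+32+9+2=46, FN=11+20+13+15=59 → 108/213 = 0.50704
  4: TP=164, FP=4+34+26+15=79, FN=3+2+3+2=10 → 328/417 = 0.78657
Macro-F1 score = mean = (0.63704 + 0.65631 + 0.42060 + 0.50704 + 0.78657) / 5 = 0.6015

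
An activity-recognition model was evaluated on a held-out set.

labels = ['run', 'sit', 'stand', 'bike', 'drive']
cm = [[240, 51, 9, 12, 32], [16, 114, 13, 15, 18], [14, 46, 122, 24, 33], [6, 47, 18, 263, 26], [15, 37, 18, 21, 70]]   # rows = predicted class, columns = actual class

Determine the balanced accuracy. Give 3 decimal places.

0.613

Balanced accuracy = mean of per-class recall.
  run: recall = 240/291 = 0.8247
  sit: recall = 114/295 = 0.3864
  stand: recall = 122/180 = 0.6778
  bike: recall = 263/335 = 0.7851
  drive: recall = 70/179 = 0.3911
Mean = (0.8247 + 0.3864 + 0.6778 + 0.7851 + 0.3911) / 5 = 0.613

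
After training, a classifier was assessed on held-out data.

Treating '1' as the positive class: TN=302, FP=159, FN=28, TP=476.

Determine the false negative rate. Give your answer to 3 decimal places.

0.056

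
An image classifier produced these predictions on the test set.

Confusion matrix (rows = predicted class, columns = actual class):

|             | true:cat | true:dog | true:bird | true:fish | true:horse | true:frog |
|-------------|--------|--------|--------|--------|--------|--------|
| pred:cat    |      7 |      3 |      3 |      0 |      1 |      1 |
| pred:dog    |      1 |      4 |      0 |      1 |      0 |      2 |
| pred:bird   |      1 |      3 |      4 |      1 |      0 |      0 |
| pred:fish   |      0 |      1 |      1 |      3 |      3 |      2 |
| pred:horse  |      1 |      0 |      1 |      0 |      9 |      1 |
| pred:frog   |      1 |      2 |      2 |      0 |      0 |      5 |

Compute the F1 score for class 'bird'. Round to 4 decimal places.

F1 score = 2·TP/(2·TP+FP+FN).
bird: TP=4, FP=1+3+1+0+0=5, FN=3+0+1+1+2=7 → 8/20 = 0.40000

0.4000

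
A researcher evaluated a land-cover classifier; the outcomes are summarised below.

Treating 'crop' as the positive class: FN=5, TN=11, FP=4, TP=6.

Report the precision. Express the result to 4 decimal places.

0.6000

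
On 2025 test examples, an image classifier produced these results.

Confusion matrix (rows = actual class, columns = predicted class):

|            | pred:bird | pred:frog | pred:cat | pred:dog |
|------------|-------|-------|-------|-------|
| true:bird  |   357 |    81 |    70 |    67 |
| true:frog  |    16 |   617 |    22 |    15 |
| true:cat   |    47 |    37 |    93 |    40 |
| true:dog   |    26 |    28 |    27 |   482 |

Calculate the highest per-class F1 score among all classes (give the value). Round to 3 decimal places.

Per-class F1 score (2·TP/(2·TP+FP+FN)):
  bird: TP=357, FP=16+47+26=89, FN=81+70+67=218 → 714/1021 = 0.6993
  frog: TP=617, FP=81+37+28=146, FN=16+22+15=53 → 1234/1433 = 0.8611
  cat: TP=93, FP=70+22+27=119, FN=47+37+40=124 → 186/429 = 0.4336
  dog: TP=482, FP=67+15+40=122, FN=26+28+27=81 → 964/1167 = 0.8260
Highest is class 'frog' with F1 score = 0.861.

0.861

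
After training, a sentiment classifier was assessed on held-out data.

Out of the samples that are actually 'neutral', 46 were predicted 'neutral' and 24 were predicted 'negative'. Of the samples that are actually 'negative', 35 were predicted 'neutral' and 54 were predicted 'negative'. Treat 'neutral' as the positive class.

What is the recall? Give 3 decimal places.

0.657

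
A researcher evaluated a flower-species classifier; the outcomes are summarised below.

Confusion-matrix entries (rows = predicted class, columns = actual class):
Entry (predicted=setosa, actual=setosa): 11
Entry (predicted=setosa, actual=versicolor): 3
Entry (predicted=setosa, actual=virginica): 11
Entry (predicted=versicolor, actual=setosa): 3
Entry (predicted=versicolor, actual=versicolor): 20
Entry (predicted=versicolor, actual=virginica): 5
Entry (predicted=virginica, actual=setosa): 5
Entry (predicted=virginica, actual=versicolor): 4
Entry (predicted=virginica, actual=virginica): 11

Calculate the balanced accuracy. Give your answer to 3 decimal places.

0.576

Balanced accuracy = mean of per-class recall.
  setosa: recall = 11/19 = 0.5789
  versicolor: recall = 20/27 = 0.7407
  virginica: recall = 11/27 = 0.4074
Mean = (0.5789 + 0.7407 + 0.4074) / 3 = 0.576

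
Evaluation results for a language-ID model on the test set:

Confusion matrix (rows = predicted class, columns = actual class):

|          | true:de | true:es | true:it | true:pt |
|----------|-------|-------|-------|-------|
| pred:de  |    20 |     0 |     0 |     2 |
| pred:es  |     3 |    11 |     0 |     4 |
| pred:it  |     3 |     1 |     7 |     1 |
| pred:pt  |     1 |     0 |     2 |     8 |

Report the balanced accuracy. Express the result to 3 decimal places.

0.742

Balanced accuracy = mean of per-class recall.
  de: recall = 20/27 = 0.7407
  es: recall = 11/12 = 0.9167
  it: recall = 7/9 = 0.7778
  pt: recall = 8/15 = 0.5333
Mean = (0.7407 + 0.9167 + 0.7778 + 0.5333) / 4 = 0.742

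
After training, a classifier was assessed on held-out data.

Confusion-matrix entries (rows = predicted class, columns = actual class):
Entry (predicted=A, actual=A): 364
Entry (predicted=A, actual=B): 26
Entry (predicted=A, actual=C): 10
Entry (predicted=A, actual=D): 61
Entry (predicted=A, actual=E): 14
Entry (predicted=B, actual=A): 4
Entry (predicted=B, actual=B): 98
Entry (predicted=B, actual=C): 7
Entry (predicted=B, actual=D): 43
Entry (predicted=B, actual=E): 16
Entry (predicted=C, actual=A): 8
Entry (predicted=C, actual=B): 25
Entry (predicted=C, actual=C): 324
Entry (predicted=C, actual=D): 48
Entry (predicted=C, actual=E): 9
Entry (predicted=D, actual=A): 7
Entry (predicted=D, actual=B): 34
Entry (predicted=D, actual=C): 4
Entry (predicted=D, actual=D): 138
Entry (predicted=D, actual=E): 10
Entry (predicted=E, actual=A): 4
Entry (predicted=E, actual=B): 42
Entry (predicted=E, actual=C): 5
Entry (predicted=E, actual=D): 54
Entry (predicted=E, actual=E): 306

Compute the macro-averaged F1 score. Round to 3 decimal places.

0.701

Per-class F1 score (2·TP/(2·TP+FP+FN)):
  A: TP=364, FP=26+10+61+14=111, FN=4+8+7+4=23 → 728/862 = 0.8445
  B: TP=98, FP=4+7+43+16=70, FN=26+25+34+42=127 → 196/393 = 0.4987
  C: TP=324, FP=8+25+48+9=90, FN=10+7+4+5=26 → 648/764 = 0.8482
  D: TP=138, FP=7+34+4+10=55, FN=61+43+48+54=206 → 276/537 = 0.5140
  E: TP=306, FP=4+42+5+54=105, FN=14+16+9+10=49 → 612/766 = 0.7990
Macro-F1 score = mean = (0.8445 + 0.4987 + 0.8482 + 0.5140 + 0.7990) / 5 = 0.701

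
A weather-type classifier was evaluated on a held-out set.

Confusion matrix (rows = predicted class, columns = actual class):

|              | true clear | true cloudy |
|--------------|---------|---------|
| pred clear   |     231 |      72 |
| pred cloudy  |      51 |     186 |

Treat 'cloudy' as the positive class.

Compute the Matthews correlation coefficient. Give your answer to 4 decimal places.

MCC = (TP·TN − FP·FN) / √((TP+FP)(TP+FN)(TN+FP)(TN+FN))
Numerator = 186·231 − 51·72 = 39294
Denominator = √(237·258·282·303) = √5224681116 = 72281.9557
MCC = 39294 / 72281.9557 = 0.5436

0.5436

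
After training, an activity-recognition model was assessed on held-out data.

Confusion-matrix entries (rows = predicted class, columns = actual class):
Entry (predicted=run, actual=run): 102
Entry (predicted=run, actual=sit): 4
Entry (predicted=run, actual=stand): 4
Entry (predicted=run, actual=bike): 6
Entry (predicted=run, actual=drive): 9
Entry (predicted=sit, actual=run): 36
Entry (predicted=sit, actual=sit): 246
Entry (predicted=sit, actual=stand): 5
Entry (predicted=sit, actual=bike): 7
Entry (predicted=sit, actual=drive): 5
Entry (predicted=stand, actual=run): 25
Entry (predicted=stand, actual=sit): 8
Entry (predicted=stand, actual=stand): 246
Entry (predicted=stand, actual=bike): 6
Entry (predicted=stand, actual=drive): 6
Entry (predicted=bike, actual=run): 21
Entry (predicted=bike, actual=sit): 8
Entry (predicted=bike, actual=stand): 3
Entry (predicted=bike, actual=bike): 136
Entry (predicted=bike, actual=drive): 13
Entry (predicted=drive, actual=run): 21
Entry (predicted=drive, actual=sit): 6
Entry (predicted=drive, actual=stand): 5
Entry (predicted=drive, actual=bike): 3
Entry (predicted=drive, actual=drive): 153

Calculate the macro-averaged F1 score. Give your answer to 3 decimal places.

Per-class F1 score (2·TP/(2·TP+FP+FN)):
  run: TP=102, FP=4+4+6+9=23, FN=36+25+21+21=103 → 204/330 = 0.6182
  sit: TP=246, FP=36+5+7+5=53, FN=4+8+8+6=26 → 492/571 = 0.8616
  stand: TP=246, FP=25+8+6+6=45, FN=4+5+3+5=17 → 492/554 = 0.8881
  bike: TP=136, FP=21+8+3+13=45, FN=6+7+6+3=22 → 272/339 = 0.8024
  drive: TP=153, FP=21+6+5+3=35, FN=9+5+6+13=33 → 306/374 = 0.8182
Macro-F1 score = mean = (0.6182 + 0.8616 + 0.8881 + 0.8024 + 0.8182) / 5 = 0.798

0.798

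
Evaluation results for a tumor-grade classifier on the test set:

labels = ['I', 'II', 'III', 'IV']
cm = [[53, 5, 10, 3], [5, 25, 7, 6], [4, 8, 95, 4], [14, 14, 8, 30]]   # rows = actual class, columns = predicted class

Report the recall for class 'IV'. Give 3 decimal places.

0.455

Take TP from the diagonal, FP from the rest of the 'IV' prediction marginal, FN from the rest of the 'IV' actual marginal.
recall = TP/(TP+FN).
IV: TP=30, FN=14+14+8=36 → 30/66 = 0.4545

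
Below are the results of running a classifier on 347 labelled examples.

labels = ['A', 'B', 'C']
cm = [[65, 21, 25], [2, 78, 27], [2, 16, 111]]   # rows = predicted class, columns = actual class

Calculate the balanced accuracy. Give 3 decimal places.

0.767

Balanced accuracy = mean of per-class recall.
  A: recall = 65/69 = 0.9420
  B: recall = 78/115 = 0.6783
  C: recall = 111/163 = 0.6810
Mean = (0.9420 + 0.6783 + 0.6810) / 3 = 0.767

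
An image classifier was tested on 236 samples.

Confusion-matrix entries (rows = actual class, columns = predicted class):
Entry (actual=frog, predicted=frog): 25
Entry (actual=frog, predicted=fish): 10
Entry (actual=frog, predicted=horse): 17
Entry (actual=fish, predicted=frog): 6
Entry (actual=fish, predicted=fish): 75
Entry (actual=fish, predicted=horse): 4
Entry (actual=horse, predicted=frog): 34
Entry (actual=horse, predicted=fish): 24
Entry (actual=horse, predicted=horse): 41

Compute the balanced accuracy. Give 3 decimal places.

Balanced accuracy = mean of per-class recall.
  frog: recall = 25/52 = 0.4808
  fish: recall = 75/85 = 0.8824
  horse: recall = 41/99 = 0.4141
Mean = (0.4808 + 0.8824 + 0.4141) / 3 = 0.592

0.592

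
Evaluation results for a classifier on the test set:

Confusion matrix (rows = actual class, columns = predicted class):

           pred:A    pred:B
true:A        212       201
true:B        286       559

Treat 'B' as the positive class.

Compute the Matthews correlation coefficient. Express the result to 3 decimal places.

0.168

MCC = (TP·TN − FP·FN) / √((TP+FP)(TP+FN)(TN+FP)(TN+FN))
Numerator = 559·212 − 201·286 = 61022
Denominator = √(760·845·413·498) = √132083842800 = 363433.4090
MCC = 61022 / 363433.4090 = 0.168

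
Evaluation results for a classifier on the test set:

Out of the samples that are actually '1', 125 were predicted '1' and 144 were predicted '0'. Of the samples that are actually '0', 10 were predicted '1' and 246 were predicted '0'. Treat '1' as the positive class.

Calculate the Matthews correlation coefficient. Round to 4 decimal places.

0.4868

MCC = (TP·TN − FP·FN) / √((TP+FP)(TP+FN)(TN+FP)(TN+FN))
Numerator = 125·246 − 10·144 = 29310
Denominator = √(135·269·256·390) = √3625689600 = 60213.6994
MCC = 29310 / 60213.6994 = 0.4868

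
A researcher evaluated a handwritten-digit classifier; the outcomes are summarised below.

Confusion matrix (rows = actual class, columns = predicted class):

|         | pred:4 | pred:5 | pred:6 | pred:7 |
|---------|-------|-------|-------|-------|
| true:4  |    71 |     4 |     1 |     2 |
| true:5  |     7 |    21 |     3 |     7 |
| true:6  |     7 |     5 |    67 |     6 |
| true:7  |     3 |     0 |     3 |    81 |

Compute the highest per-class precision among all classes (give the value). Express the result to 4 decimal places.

0.9054

Per-class precision (TP/(TP+FP)):
  4: TP=71, FP=7+7+3=17 → 71/88 = 0.80682
  5: TP=21, FP=4+5+0=9 → 21/30 = 0.70000
  6: TP=67, FP=1+3+3=7 → 67/74 = 0.90541
  7: TP=81, FP=2+7+6=15 → 81/96 = 0.84375
Highest is class '6' with precision = 0.9054.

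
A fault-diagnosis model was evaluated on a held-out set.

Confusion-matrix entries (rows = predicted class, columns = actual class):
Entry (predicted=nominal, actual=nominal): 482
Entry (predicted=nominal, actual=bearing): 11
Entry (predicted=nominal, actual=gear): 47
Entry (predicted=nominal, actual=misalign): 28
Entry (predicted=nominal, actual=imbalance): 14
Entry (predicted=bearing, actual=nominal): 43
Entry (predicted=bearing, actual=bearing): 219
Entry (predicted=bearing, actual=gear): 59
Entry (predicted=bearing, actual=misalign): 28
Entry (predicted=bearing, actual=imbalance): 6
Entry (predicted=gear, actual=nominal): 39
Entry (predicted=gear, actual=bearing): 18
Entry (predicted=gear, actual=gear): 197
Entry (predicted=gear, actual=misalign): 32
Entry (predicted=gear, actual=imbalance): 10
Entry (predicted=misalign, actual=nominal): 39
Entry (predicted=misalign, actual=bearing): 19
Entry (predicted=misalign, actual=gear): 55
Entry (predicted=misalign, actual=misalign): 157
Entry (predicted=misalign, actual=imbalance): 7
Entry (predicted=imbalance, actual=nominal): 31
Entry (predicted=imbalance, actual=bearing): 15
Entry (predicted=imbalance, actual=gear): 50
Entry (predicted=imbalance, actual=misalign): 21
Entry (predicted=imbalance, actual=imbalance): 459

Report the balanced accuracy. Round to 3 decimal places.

0.707

Balanced accuracy = mean of per-class recall.
  nominal: recall = 482/634 = 0.7603
  bearing: recall = 219/282 = 0.7766
  gear: recall = 197/408 = 0.4828
  misalign: recall = 157/266 = 0.5902
  imbalance: recall = 459/496 = 0.9254
Mean = (0.7603 + 0.7766 + 0.4828 + 0.5902 + 0.9254) / 5 = 0.707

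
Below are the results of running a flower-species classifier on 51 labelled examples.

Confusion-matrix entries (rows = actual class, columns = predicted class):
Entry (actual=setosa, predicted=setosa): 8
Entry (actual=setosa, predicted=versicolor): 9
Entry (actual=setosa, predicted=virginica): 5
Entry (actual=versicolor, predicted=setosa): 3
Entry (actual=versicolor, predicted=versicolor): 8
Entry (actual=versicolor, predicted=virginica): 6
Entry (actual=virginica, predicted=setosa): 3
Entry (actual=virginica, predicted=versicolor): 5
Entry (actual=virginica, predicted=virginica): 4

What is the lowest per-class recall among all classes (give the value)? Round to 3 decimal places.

0.333

Per-class recall (TP/(TP+FN)):
  setosa: TP=8, FN=9+5=14 → 8/22 = 0.3636
  versicolor: TP=8, FN=3+6=9 → 8/17 = 0.4706
  virginica: TP=4, FN=3+5=8 → 4/12 = 0.3333
Lowest is class 'virginica' with recall = 0.333.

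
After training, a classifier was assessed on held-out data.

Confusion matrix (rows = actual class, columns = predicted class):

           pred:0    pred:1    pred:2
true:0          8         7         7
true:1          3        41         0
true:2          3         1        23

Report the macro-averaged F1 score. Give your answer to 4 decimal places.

0.7111

Per-class F1 score (2·TP/(2·TP+FP+FN)):
  0: TP=8, FP=3+3=6, FN=7+7=14 → 16/36 = 0.44444
  1: TP=41, FP=7+1=8, FN=3+0=3 → 82/93 = 0.88172
  2: TP=23, FP=7+0=7, FN=3+1=4 → 46/57 = 0.80702
Macro-F1 score = mean = (0.44444 + 0.88172 + 0.80702) / 3 = 0.7111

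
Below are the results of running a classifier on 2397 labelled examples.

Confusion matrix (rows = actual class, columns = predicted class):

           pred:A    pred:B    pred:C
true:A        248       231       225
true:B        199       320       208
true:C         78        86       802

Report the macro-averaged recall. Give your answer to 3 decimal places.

Per-class recall (TP/(TP+FN)):
  A: TP=248, FN=231+225=456 → 248/704 = 0.3523
  B: TP=320, FN=199+208=407 → 320/727 = 0.4402
  C: TP=802, FN=78+86=164 → 802/966 = 0.8302
Macro-recall = mean = (0.3523 + 0.4402 + 0.8302) / 3 = 0.541

0.541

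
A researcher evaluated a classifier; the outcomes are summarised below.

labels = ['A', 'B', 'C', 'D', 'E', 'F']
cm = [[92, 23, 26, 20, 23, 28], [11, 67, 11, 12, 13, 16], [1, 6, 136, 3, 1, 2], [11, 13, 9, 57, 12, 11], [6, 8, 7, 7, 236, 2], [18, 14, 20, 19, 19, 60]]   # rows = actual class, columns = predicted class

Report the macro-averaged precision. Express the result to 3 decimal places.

Per-class precision (TP/(TP+FP)):
  A: TP=92, FP=11+1+11+6+18=47 → 92/139 = 0.6619
  B: TP=67, FP=23+6+13+8+14=64 → 67/131 = 0.5115
  C: TP=136, FP=26+11+9+7+20=73 → 136/209 = 0.6507
  D: TP=57, FP=20+12+3+7+19=61 → 57/118 = 0.4831
  E: TP=236, FP=23+13+1+12+19=68 → 236/304 = 0.7763
  F: TP=60, FP=28+16+2+11+2=59 → 60/119 = 0.5042
Macro-precision = mean = (0.6619 + 0.5115 + 0.6507 + 0.4831 + 0.7763 + 0.5042) / 6 = 0.598

0.598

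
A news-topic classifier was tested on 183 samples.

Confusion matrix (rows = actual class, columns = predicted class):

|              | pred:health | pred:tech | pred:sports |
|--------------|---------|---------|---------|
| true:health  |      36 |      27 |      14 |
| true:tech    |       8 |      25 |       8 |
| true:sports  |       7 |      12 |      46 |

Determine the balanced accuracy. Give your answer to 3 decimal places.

0.595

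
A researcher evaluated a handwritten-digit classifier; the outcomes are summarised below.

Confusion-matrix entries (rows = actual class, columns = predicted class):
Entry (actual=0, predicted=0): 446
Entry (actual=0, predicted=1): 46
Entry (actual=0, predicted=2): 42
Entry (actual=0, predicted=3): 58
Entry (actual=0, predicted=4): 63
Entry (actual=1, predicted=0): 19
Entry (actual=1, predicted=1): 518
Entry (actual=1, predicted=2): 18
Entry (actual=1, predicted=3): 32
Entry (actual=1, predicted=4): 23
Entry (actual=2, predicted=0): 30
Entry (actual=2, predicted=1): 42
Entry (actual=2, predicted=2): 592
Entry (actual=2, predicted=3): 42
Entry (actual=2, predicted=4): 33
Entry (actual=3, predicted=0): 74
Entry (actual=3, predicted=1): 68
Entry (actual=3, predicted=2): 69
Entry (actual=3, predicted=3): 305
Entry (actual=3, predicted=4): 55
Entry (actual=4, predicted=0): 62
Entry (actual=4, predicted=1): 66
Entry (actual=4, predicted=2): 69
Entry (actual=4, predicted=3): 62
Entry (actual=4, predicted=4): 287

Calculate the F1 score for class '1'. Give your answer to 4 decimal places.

One-vs-rest for '1': TP = diagonal; FP = other classes predicted '1'; FN = '1' predicted as other.
F1 score = 2·TP/(2·TP+FP+FN).
1: TP=518, FP=46+42+68+66=222, FN=19+18+32+23=92 → 1036/1350 = 0.76741

0.7674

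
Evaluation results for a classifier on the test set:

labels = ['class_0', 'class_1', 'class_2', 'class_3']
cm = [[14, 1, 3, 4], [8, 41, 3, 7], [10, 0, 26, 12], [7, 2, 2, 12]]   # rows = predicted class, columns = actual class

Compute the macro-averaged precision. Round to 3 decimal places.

0.599

Per-class precision (TP/(TP+FP)):
  class_0: TP=14, FP=1+3+4=8 → 14/22 = 0.6364
  class_1: TP=41, FP=8+3+7=18 → 41/59 = 0.6949
  class_2: TP=26, FP=10+0+12=22 → 26/48 = 0.5417
  class_3: TP=12, FP=7+2+2=11 → 12/23 = 0.5217
Macro-precision = mean = (0.6364 + 0.6949 + 0.5417 + 0.5217) / 4 = 0.599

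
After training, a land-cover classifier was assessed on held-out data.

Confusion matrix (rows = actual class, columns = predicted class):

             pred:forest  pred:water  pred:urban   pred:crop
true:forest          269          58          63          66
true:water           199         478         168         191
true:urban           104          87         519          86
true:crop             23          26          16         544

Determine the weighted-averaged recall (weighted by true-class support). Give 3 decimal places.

0.625

Per-class recall (TP/(TP+FN)):
  forest: TP=269, FN=58+63+66=187 → 269/456 = 0.5899
  water: TP=478, FN=199+168+191=558 → 478/1036 = 0.4614
  urban: TP=519, FN=104+87+86=277 → 519/796 = 0.6520
  crop: TP=544, FN=23+26+16=65 → 544/609 = 0.8933
Weighted-recall = Σ (supportᵢ/N)·recallᵢ with N=2897: (456/2897)·0.5899 + (1036/2897)·0.4614 + (796/2897)·0.6520 + (609/2897)·0.8933 = 0.625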